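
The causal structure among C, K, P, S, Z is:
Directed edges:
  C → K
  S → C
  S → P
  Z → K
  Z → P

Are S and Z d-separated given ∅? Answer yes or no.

Bayes-Ball from S | ∅ reaches {C,K,P}.
Z ∉ reach(S|∅) ⇒ S ⊥ Z | ∅.

Yes — S ⊥ Z | ∅.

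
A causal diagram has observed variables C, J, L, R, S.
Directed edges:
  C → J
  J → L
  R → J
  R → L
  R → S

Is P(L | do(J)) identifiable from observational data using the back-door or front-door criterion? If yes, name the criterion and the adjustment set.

desc(J)\{J}={L}; candidates ⊆ {C,R,S}.
size 0: {}; under {} J still reaches {C,L,R,S} ∋ L.
{R}: J⊥L given {R} in G with J→· removed — back-door holds.
P(L|do(J)) = Σ_{R} P(L|J,R)·P(R).

P(L|do(J)): backdoor, adjust for {R}.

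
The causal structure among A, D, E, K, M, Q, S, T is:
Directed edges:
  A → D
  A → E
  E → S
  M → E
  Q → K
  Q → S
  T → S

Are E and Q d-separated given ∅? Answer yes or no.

Yes — E ⊥ Q | ∅.

Bayes-Ball from E | ∅ reaches {A,D,M,S}.
Q ∉ reach(E|∅) ⇒ E ⊥ Q | ∅.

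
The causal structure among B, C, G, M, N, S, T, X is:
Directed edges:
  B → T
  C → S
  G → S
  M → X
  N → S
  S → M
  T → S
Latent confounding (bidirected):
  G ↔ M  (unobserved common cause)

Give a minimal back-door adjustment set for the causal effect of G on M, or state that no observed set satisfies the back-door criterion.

desc(G)\{G}={M,S,X}; candidates ⊆ {B,C,N,T}.
G↔M: latent back-door arc(s) into G.
size 0: {}; under {} G still reaches {M,X} ∋ M.
size 1: {B}, {C}, {N} …(+1); under {B} G still reaches {M,X} ∋ M.
size 2: {B,C}, {B,N}, {B,T} …(+3); under {B,C} G still reaches {M,X} ∋ M.
G↔M cannot be blocked by any observed set — no back-door set.

G→M: no observed back-door set.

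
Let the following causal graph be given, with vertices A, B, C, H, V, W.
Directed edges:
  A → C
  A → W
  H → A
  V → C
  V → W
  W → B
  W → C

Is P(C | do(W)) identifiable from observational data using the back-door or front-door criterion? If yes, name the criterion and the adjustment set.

P(C|do(W)): backdoor, adjust for {A, V}.

desc(W)\{W}={B,C}; candidates ⊆ {A,H,V}.
size 0: {}; under {} W still reaches {A,C,H,V} ∋ C.
size 1: {A}, {H}, {V}; under {A} W still reaches {C,V} ∋ C.
{A,V}: W⊥C given {A,V} in G with W→· removed — back-door holds.
P(C|do(W)) = Σ_{A,V} P(C|W,A,V)·P(A,V).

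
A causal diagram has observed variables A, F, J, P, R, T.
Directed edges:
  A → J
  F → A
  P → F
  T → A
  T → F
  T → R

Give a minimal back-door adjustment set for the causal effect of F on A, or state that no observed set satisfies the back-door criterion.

desc(F)\{F}={A,J}; candidates ⊆ {P,R,T}.
size 0: {}; under {} F still reaches {A,J,P,R,T} ∋ A.
{T}: F⊥A given {T} in G with F→· removed — back-door holds.

F→A: minimal back-door set {T}.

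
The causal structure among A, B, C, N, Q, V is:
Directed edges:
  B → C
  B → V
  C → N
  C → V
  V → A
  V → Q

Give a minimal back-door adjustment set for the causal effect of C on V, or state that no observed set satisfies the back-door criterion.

C→V: minimal back-door set {B}.

desc(C)\{C}={A,N,Q,V}; candidates ⊆ {B}.
size 0: {}; under {} C still reaches {A,B,Q,V} ∋ V.
{B}: C⊥V given {B} in G with C→· removed — back-door holds.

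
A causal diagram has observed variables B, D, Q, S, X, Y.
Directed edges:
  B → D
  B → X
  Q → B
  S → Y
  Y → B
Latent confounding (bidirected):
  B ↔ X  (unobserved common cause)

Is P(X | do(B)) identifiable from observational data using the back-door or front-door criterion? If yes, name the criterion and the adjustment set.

P(X|do(B)): not identifiable (no BD/FD set).

desc(B)\{B}={D,X}; candidates ⊆ {Q,S,Y}.
B↔X: latent back-door arc(s) into B.
size 0: {}; under {} B still reaches {Q,S,X,Y} ∋ X.
size 1: {Q}, {S}, {Y}; under {Q} B still reaches {S,X,Y} ∋ X.
size 2: {Q,S}, {Q,Y}, {S,Y}; under {Q,S} B still reaches {X,Y} ∋ X.
B↔X cannot be blocked by any observed set — no back-door set.
No mediator lies on a directed B→…→X path.
Neither criterion identifies P(X|do(B)) in this graph.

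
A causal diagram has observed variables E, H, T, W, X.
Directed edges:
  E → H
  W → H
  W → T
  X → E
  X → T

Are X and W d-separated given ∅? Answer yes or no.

Bayes-Ball from X | ∅ reaches {E,H,T}.
W ∉ reach(X|∅) ⇒ X ⊥ W | ∅.

Yes — X ⊥ W | ∅.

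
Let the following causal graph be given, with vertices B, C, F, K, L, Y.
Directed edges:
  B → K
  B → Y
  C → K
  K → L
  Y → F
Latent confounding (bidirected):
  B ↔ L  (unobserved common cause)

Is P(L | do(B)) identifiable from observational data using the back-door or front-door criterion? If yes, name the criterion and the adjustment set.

P(L|do(B)): frontdoor, adjust for {K}.

desc(B)\{B}={F,K,L,Y}; candidates ⊆ {C}.
B↔L: latent back-door arc(s) into B.
size 0: {}; under {} B still reaches {L} ∋ L.
size 1: {C}; under {C} B still reaches {L} ∋ L.
B↔L cannot be blocked by any observed set — no back-door set.
{K}: (i) intercepts every directed B→L path; (ii) no back-door B→{K}; (iii) {B} blocks every back-door {K}→L. Front-door holds.
P(L|do(B)) = Σ_{K} P(K|B) Σ_{B'} P(L|K,B')P(B').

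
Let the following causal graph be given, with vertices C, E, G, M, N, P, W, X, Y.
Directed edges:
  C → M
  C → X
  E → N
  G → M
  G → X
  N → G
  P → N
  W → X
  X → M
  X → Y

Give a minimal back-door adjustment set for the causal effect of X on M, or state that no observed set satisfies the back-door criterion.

desc(X)\{X}={M,Y}; candidates ⊆ {C,E,G,N,P,W}.
size 0: {}; under {} X still reaches {C,E,G,M,N,P,W} ∋ M.
size 1: {C}, {E}, {G} …(+3); under {C} X still reaches {E,G,M,N,P,W} ∋ M.
{C,G}: X⊥M given {C,G} in G with X→· removed — back-door holds.

X→M: minimal back-door set {C, G}.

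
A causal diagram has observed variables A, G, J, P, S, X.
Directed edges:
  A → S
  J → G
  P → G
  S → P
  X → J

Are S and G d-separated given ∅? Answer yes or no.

Bayes-Ball from S | ∅ reaches {A,G,P}.
G ∈ reach(S|∅) ⇒ S ⊥̸ G | ∅.

No — S and G are d-connected given ∅.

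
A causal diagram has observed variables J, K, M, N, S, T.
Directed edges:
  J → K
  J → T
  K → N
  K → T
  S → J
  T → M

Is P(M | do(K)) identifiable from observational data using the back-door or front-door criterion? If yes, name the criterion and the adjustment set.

desc(K)\{K}={M,N,T}; candidates ⊆ {J,S}.
size 0: {}; under {} K still reaches {J,M,S,T} ∋ M.
{J}: K⊥M given {J} in G with K→· removed — back-door holds.
P(M|do(K)) = Σ_{J} P(M|K,J)·P(J).

P(M|do(K)): backdoor, adjust for {J}.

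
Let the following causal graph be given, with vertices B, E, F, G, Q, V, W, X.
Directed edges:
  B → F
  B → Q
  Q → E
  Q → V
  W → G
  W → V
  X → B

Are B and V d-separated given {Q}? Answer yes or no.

Yes — B ⊥ V | {Q}.

Bayes-Ball from B | {Q} reaches {F,X}.
V ∉ reach(B|{Q}) ⇒ B ⊥ V | {Q}.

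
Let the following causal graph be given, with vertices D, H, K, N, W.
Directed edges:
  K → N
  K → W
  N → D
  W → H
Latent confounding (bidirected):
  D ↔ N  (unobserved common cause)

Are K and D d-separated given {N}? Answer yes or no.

No — K and D are d-connected given {N}.

Bayes-Ball from K | {N} reaches {D,H,W}.
D ∈ reach(K|{N}) ⇒ K ⊥̸ D | {N}.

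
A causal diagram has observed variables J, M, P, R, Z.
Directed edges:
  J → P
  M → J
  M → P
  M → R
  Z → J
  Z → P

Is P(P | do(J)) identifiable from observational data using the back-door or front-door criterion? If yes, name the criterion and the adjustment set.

desc(J)\{J}={P}; candidates ⊆ {M,R,Z}.
size 0: {}; under {} J still reaches {M,P,R,Z} ∋ P.
size 1: {M}, {R}, {Z}; under {M} J still reaches {P,Z} ∋ P.
{M,Z}: J⊥P given {M,Z} in G with J→· removed — back-door holds.
P(P|do(J)) = Σ_{M,Z} P(P|J,M,Z)·P(M,Z).

P(P|do(J)): backdoor, adjust for {M, Z}.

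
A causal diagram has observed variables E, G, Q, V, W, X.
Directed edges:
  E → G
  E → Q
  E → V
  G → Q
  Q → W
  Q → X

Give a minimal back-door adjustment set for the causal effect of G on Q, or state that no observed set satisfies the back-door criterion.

G→Q: minimal back-door set {E}.

desc(G)\{G}={Q,W,X}; candidates ⊆ {E,V}.
size 0: {}; under {} G still reaches {E,Q,V,W,X} ∋ Q.
{E}: G⊥Q given {E} in G with G→· removed — back-door holds.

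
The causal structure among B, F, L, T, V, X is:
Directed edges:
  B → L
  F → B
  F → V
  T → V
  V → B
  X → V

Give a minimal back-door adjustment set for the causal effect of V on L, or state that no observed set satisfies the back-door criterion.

V→L: minimal back-door set {F}.

desc(V)\{V}={B,L}; candidates ⊆ {F,T,X}.
size 0: {}; under {} V still reaches {B,F,L,T,X} ∋ L.
{F}: V⊥L given {F} in G with V→· removed — back-door holds.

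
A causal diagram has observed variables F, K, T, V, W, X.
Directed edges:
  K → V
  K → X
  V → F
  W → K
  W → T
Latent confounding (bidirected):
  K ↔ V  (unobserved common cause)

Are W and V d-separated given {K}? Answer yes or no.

Bayes-Ball from W | {K} reaches {F,T,V}.
V ∈ reach(W|{K}) ⇒ W ⊥̸ V | {K}.

No — W and V are d-connected given {K}.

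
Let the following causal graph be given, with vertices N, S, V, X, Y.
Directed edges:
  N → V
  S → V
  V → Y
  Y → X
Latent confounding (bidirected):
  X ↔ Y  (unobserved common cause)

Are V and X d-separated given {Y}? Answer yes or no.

Bayes-Ball from V | {Y} reaches {N,S,X}.
X ∈ reach(V|{Y}) ⇒ V ⊥̸ X | {Y}.

No — V and X are d-connected given {Y}.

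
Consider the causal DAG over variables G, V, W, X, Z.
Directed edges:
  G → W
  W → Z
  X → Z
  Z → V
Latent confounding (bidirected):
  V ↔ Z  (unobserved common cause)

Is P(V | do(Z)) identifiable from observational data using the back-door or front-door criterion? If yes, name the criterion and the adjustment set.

desc(Z)\{Z}={V}; candidates ⊆ {G,W,X}.
Z↔V: latent back-door arc(s) into Z.
size 0: {}; under {} Z still reaches {G,V,W,X} ∋ V.
size 1: {G}, {W}, {X}; under {G} Z still reaches {V,W,X} ∋ V.
size 2: {G,W}, {G,X}, {W,X}; under {G,W} Z still reaches {V,X} ∋ V.
Z↔V cannot be blocked by any observed set — no back-door set.
No mediator lies on a directed Z→…→V path.
Neither criterion identifies P(V|do(Z)) in this graph.

P(V|do(Z)): not identifiable (no BD/FD set).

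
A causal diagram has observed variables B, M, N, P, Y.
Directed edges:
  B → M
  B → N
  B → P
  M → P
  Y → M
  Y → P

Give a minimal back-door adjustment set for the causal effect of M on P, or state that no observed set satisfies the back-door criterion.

M→P: minimal back-door set {B, Y}.

desc(M)\{M}={P}; candidates ⊆ {B,N,Y}.
size 0: {}; under {} M still reaches {B,N,P,Y} ∋ P.
size 1: {B}, {N}, {Y}; under {B} M still reaches {P,Y} ∋ P.
{B,Y}: M⊥P given {B,Y} in G with M→· removed — back-door holds.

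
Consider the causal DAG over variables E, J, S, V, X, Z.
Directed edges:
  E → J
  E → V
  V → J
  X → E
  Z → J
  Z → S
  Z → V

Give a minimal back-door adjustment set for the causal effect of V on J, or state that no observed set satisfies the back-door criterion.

V→J: minimal back-door set {E, Z}.

desc(V)\{V}={J}; candidates ⊆ {E,S,X,Z}.
size 0: {}; under {} V still reaches {E,J,S,X,Z} ∋ J.
size 1: {E}, {S}, {X} …(+1); under {E} V still reaches {J,S,Z} ∋ J.
{E,Z}: V⊥J given {E,Z} in G with V→· removed — back-door holds.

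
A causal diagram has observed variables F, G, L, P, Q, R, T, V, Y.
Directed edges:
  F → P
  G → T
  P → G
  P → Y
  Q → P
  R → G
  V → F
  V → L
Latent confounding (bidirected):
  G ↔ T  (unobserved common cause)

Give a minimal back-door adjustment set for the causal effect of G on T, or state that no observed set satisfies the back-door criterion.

desc(G)\{G}={T}; candidates ⊆ {F,L,P,Q,R,V,Y}.
G↔T: latent back-door arc(s) into G.
size 0: {}; under {} G still reaches {F,L,P,Q,R,T,V,Y} ∋ T.
size 1: {F}, {L}, {P} …(+4); under {F} G still reaches {P,Q,R,T,Y} ∋ T.
size 2: {F,L}, {F,P}, {F,Q} …(+18); under {F,L} G still reaches {P,Q,R,T,Y} ∋ T.
G↔T cannot be blocked by any observed set — no back-door set.

G→T: no observed back-door set.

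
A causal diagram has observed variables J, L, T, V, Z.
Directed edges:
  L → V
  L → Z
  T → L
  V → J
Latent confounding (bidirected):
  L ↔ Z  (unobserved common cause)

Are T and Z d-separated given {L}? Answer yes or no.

Bayes-Ball from T | {L} reaches {Z}.
Z ∈ reach(T|{L}) ⇒ T ⊥̸ Z | {L}.

No — T and Z are d-connected given {L}.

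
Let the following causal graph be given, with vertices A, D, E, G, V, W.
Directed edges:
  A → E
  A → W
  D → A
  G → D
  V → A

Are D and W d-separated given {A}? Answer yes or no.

Yes — D ⊥ W | {A}.

Bayes-Ball from D | {A} reaches {G,V}.
W ∉ reach(D|{A}) ⇒ D ⊥ W | {A}.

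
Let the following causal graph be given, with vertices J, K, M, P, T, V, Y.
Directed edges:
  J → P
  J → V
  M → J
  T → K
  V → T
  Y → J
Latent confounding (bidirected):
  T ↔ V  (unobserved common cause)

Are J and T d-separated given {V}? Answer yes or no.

No — J and T are d-connected given {V}.

Bayes-Ball from J | {V} reaches {K,M,P,T,Y}.
T ∈ reach(J|{V}) ⇒ J ⊥̸ T | {V}.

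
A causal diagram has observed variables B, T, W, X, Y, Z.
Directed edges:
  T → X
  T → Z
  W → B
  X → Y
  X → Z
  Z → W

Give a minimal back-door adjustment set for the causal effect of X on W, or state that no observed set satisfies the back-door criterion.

desc(X)\{X}={B,W,Y,Z}; candidates ⊆ {T}.
size 0: {}; under {} X still reaches {B,T,W,Z} ∋ W.
{T}: X⊥W given {T} in G with X→· removed — back-door holds.

X→W: minimal back-door set {T}.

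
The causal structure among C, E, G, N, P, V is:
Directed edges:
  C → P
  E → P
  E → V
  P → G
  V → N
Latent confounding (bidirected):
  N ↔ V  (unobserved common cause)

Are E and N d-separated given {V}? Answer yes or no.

Bayes-Ball from E | {V} reaches {G,N,P}.
N ∈ reach(E|{V}) ⇒ E ⊥̸ N | {V}.

No — E and N are d-connected given {V}.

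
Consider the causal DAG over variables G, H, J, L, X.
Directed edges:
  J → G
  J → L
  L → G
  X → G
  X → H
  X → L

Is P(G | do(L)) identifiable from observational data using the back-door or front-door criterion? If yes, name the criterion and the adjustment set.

desc(L)\{L}={G}; candidates ⊆ {H,J,X}.
size 0: {}; under {} L still reaches {G,H,J,X} ∋ G.
size 1: {H}, {J}, {X}; under {H} L still reaches {G,J,X} ∋ G.
{J,X}: L⊥G given {J,X} in G with L→· removed — back-door holds.
P(G|do(L)) = Σ_{J,X} P(G|L,J,X)·P(J,X).

P(G|do(L)): backdoor, adjust for {J, X}.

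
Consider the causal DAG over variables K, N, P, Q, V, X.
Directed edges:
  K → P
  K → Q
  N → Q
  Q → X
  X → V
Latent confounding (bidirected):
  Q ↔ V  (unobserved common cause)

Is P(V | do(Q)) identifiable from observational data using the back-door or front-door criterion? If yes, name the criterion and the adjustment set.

desc(Q)\{Q}={V,X}; candidates ⊆ {K,N,P}.
Q↔V: latent back-door arc(s) into Q.
size 0: {}; under {} Q still reaches {K,N,P,V} ∋ V.
size 1: {K}, {N}, {P}; under {K} Q still reaches {N,V} ∋ V.
size 2: {K,N}, {K,P}, {N,P}; under {K,N} Q still reaches {V} ∋ V.
Q↔V cannot be blocked by any observed set — no back-door set.
{X}: (i) intercepts every directed Q→V path; (ii) no back-door Q→{X}; (iii) {Q} blocks every back-door {X}→V. Front-door holds.
P(V|do(Q)) = Σ_{X} P(X|Q) Σ_{Q'} P(V|X,Q')P(Q').

P(V|do(Q)): frontdoor, adjust for {X}.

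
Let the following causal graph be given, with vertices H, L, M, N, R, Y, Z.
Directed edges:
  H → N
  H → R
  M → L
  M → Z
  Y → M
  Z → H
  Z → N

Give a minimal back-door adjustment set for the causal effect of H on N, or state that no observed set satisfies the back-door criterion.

desc(H)\{H}={N,R}; candidates ⊆ {L,M,Y,Z}.
size 0: {}; under {} H still reaches {L,M,N,Y,Z} ∋ N.
{Z}: H⊥N given {Z} in G with H→· removed — back-door holds.

H→N: minimal back-door set {Z}.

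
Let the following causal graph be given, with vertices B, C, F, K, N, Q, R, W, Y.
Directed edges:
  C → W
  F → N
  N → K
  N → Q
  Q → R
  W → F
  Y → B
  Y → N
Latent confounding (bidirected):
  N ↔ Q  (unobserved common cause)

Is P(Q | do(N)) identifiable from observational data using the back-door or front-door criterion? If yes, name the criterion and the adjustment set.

P(Q|do(N)): not identifiable (no BD/FD set).

desc(N)\{N}={K,Q,R}; candidates ⊆ {B,C,F,W,Y}.
N↔Q: latent back-door arc(s) into N.
size 0: {}; under {} N still reaches {B,C,F,Q,R,W,Y} ∋ Q.
size 1: {B}, {C}, {F} …(+2); under {B} N still reaches {C,F,Q,R,W,Y} ∋ Q.
size 2: {B,C}, {B,F}, {B,W} …(+7); under {B,C} N still reaches {F,Q,R,W,Y} ∋ Q.
N↔Q cannot be blocked by any observed set — no back-door set.
No mediator lies on a directed N→…→Q path.
Neither criterion identifies P(Q|do(N)) in this graph.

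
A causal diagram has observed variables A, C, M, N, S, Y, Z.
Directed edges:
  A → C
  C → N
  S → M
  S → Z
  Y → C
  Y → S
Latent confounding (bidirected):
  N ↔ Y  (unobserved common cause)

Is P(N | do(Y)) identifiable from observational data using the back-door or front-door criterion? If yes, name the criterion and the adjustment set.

P(N|do(Y)): frontdoor, adjust for {C}.

desc(Y)\{Y}={C,M,N,S,Z}; candidates ⊆ {A}.
Y↔N: latent back-door arc(s) into Y.
size 0: {}; under {} Y still reaches {N} ∋ N.
size 1: {A}; under {A} Y still reaches {N} ∋ N.
Y↔N cannot be blocked by any observed set — no back-door set.
{C}: (i) intercepts every directed Y→N path; (ii) no back-door Y→{C}; (iii) {Y} blocks every back-door {C}→N. Front-door holds.
P(N|do(Y)) = Σ_{C} P(C|Y) Σ_{Y'} P(N|C,Y')P(Y').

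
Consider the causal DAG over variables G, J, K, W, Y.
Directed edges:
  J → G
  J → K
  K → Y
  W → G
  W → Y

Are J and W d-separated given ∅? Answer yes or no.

Yes — J ⊥ W | ∅.

Bayes-Ball from J | ∅ reaches {G,K,Y}.
W ∉ reach(J|∅) ⇒ J ⊥ W | ∅.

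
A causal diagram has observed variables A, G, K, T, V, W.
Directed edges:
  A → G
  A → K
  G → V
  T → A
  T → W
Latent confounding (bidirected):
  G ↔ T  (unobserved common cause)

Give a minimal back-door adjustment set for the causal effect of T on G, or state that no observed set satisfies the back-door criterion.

T→G: no observed back-door set.

desc(T)\{T}={A,G,K,V,W}; candidates ⊆ {—}.
T↔G: latent back-door arc(s) into T.
size 0: {}; under {} T still reaches {G,V} ∋ G.
T↔G cannot be blocked by any observed set — no back-door set.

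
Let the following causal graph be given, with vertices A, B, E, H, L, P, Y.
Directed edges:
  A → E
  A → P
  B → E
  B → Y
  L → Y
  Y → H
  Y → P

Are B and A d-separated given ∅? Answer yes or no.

Bayes-Ball from B | ∅ reaches {E,H,P,Y}.
A ∉ reach(B|∅) ⇒ B ⊥ A | ∅.

Yes — B ⊥ A | ∅.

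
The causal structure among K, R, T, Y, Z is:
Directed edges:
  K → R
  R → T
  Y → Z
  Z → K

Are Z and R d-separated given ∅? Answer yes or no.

Bayes-Ball from Z | ∅ reaches {K,R,T,Y}.
R ∈ reach(Z|∅) ⇒ Z ⊥̸ R | ∅.

No — Z and R are d-connected given ∅.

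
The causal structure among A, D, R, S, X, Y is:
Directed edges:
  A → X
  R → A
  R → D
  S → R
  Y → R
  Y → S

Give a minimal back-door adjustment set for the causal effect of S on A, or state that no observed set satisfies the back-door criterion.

desc(S)\{S}={A,D,R,X}; candidates ⊆ {Y}.
size 0: {}; under {} S still reaches {A,D,R,X,Y} ∋ A.
{Y}: S⊥A given {Y} in G with S→· removed — back-door holds.

S→A: minimal back-door set {Y}.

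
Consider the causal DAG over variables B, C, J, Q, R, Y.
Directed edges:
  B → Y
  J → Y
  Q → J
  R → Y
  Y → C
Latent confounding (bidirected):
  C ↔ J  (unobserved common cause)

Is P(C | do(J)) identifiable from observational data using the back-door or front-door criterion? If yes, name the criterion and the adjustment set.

desc(J)\{J}={C,Y}; candidates ⊆ {B,Q,R}.
J↔C: latent back-door arc(s) into J.
size 0: {}; under {} J still reaches {C,Q} ∋ C.
size 1: {B}, {Q}, {R}; under {B} J still reaches {C,Q} ∋ C.
size 2: {B,Q}, {B,R}, {Q,R}; under {B,Q} J still reaches {C} ∋ C.
J↔C cannot be blocked by any observed set — no back-door set.
{Y}: (i) intercepts every directed J→C path; (ii) no back-door J→{Y}; (iii) {J} blocks every back-door {Y}→C. Front-door holds.
P(C|do(J)) = Σ_{Y} P(Y|J) Σ_{J'} P(C|Y,J')P(J').

P(C|do(J)): frontdoor, adjust for {Y}.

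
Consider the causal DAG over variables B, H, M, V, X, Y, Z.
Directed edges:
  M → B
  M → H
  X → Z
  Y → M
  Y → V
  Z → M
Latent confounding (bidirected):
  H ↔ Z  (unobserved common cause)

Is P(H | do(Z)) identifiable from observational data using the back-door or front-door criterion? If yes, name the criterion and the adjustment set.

P(H|do(Z)): frontdoor, adjust for {M}.

desc(Z)\{Z}={B,H,M}; candidates ⊆ {V,X,Y}.
Z↔H: latent back-door arc(s) into Z.
size 0: {}; under {} Z still reaches {H,X} ∋ H.
size 1: {V}, {X}, {Y}; under {V} Z still reaches {H,X} ∋ H.
size 2: {V,X}, {V,Y}, {X,Y}; under {V,X} Z still reaches {H} ∋ H.
Z↔H cannot be blocked by any observed set — no back-door set.
{M}: (i) intercepts every directed Z→H path; (ii) no back-door Z→{M}; (iii) {Z} blocks every back-door {M}→H. Front-door holds.
P(H|do(Z)) = Σ_{M} P(M|Z) Σ_{Z'} P(H|M,Z')P(Z').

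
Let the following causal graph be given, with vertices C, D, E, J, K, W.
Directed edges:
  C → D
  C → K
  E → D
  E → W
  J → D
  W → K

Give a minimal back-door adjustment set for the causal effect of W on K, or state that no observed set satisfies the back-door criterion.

desc(W)\{W}={K}; candidates ⊆ {C,D,E,J}.
∅: W⊥K given ∅ in G with W→· removed — back-door holds.

W→K: minimal back-door set ∅.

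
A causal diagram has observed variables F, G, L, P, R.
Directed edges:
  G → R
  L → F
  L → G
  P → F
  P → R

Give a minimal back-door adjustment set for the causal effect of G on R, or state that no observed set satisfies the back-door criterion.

desc(G)\{G}={R}; candidates ⊆ {F,L,P}.
∅: G⊥R given ∅ in G with G→· removed — back-door holds.

G→R: minimal back-door set ∅.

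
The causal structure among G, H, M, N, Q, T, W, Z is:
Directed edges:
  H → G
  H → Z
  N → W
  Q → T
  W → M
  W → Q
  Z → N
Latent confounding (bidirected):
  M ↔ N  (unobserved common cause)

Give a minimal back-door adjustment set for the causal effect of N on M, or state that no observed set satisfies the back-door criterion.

N→M: no observed back-door set.

desc(N)\{N}={M,Q,T,W}; candidates ⊆ {G,H,Z}.
N↔M: latent back-door arc(s) into N.
size 0: {}; under {} N still reaches {G,H,M,Z} ∋ M.
size 1: {G}, {H}, {Z}; under {G} N still reaches {H,M,Z} ∋ M.
size 2: {G,H}, {G,Z}, {H,Z}; under {G,H} N still reaches {M,Z} ∋ M.
N↔M cannot be blocked by any observed set — no back-door set.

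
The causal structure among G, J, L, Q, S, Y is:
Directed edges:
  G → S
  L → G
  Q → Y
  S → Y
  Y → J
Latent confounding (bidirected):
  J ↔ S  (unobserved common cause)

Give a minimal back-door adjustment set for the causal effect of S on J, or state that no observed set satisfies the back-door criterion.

S→J: no observed back-door set.

desc(S)\{S}={J,Y}; candidates ⊆ {G,L,Q}.
S↔J: latent back-door arc(s) into S.
size 0: {}; under {} S still reaches {G,J,L} ∋ J.
size 1: {G}, {L}, {Q}; under {G} S still reaches {J} ∋ J.
size 2: {G,L}, {G,Q}, {L,Q}; under {G,L} S still reaches {J} ∋ J.
S↔J cannot be blocked by any observed set — no back-door set.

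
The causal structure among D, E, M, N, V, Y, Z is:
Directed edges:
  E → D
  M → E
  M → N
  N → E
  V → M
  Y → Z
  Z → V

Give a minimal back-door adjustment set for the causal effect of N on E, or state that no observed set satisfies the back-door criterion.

desc(N)\{N}={D,E}; candidates ⊆ {M,V,Y,Z}.
size 0: {}; under {} N still reaches {D,E,M,V,Y,Z} ∋ E.
{M}: N⊥E given {M} in G with N→· removed — back-door holds.

N→E: minimal back-door set {M}.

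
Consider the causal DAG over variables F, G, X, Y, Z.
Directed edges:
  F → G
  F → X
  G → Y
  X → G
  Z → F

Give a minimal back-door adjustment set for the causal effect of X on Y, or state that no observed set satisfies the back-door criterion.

X→Y: minimal back-door set {F}.

desc(X)\{X}={G,Y}; candidates ⊆ {F,Z}.
size 0: {}; under {} X still reaches {F,G,Y,Z} ∋ Y.
{F}: X⊥Y given {F} in G with X→· removed — back-door holds.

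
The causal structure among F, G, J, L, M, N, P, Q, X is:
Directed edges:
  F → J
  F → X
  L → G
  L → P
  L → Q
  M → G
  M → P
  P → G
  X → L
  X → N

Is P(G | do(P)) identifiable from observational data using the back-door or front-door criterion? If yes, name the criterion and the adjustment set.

P(G|do(P)): backdoor, adjust for {L, M}.

desc(P)\{P}={G}; candidates ⊆ {F,J,L,M,N,Q,X}.
size 0: {}; under {} P still reaches {F,G,J,L,M,N,Q,X} ∋ G.
size 1: {F}, {J}, {L} …(+4); under {F} P still reaches {G,L,M,N,Q,X} ∋ G.
{L,M}: P⊥G given {L,M} in G with P→· removed — back-door holds.
P(G|do(P)) = Σ_{L,M} P(G|P,L,M)·P(L,M).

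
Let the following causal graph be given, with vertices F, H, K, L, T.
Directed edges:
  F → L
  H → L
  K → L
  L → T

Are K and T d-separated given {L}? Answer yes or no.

Bayes-Ball from K | {L} reaches {F,H}.
T ∉ reach(K|{L}) ⇒ K ⊥ T | {L}.

Yes — K ⊥ T | {L}.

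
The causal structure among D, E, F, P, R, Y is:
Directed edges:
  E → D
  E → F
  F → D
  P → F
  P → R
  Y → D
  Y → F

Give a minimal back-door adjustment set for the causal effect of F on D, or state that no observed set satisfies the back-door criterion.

desc(F)\{F}={D}; candidates ⊆ {E,P,R,Y}.
size 0: {}; under {} F still reaches {D,E,P,R,Y} ∋ D.
size 1: {E}, {P}, {R} …(+1); under {E} F still reaches {D,P,R,Y} ∋ D.
{E,Y}: F⊥D given {E,Y} in G with F→· removed — back-door holds.

F→D: minimal back-door set {E, Y}.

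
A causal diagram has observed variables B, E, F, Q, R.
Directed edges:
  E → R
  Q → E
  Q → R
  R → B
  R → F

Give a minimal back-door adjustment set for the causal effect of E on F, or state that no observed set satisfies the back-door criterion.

desc(E)\{E}={B,F,R}; candidates ⊆ {Q}.
size 0: {}; under {} E still reaches {B,F,Q,R} ∋ F.
{Q}: E⊥F given {Q} in G with E→· removed — back-door holds.

E→F: minimal back-door set {Q}.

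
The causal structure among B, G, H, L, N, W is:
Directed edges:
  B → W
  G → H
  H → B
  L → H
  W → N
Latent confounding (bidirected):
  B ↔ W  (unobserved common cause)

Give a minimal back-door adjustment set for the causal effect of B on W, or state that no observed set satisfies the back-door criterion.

B→W: no observed back-door set.

desc(B)\{B}={N,W}; candidates ⊆ {G,H,L}.
B↔W: latent back-door arc(s) into B.
size 0: {}; under {} B still reaches {G,H,L,N,W} ∋ W.
size 1: {G}, {H}, {L}; under {G} B still reaches {H,L,N,W} ∋ W.
size 2: {G,H}, {G,L}, {H,L}; under {G,H} B still reaches {N,W} ∋ W.
B↔W cannot be blocked by any observed set — no back-door set.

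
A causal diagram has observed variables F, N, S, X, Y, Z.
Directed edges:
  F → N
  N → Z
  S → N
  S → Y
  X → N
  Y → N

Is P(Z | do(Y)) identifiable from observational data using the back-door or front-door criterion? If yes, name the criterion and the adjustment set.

P(Z|do(Y)): backdoor, adjust for {S}.

desc(Y)\{Y}={N,Z}; candidates ⊆ {F,S,X}.
size 0: {}; under {} Y still reaches {N,S,Z} ∋ Z.
{S}: Y⊥Z given {S} in G with Y→· removed — back-door holds.
P(Z|do(Y)) = Σ_{S} P(Z|Y,S)·P(S).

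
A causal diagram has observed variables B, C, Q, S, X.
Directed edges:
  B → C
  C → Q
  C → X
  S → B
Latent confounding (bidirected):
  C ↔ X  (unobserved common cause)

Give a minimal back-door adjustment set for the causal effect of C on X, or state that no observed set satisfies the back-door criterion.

C→X: no observed back-door set.

desc(C)\{C}={Q,X}; candidates ⊆ {B,S}.
C↔X: latent back-door arc(s) into C.
size 0: {}; under {} C still reaches {B,S,X} ∋ X.
size 1: {B}, {S}; under {B} C still reaches {X} ∋ X.
size 2: {B,S}; under {B,S} C still reaches {X} ∋ X.
C↔X cannot be blocked by any observed set — no back-door set.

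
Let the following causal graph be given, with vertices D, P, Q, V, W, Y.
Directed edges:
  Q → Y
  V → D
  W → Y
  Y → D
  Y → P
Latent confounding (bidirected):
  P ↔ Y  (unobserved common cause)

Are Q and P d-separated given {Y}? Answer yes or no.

Bayes-Ball from Q | {Y} reaches {P,W}.
P ∈ reach(Q|{Y}) ⇒ Q ⊥̸ P | {Y}.

No — Q and P are d-connected given {Y}.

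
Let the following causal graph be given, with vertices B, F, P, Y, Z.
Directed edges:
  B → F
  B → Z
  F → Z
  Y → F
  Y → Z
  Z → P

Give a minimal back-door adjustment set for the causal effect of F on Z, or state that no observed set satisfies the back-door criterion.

F→Z: minimal back-door set {B, Y}.

desc(F)\{F}={P,Z}; candidates ⊆ {B,Y}.
size 0: {}; under {} F still reaches {B,P,Y,Z} ∋ Z.
size 1: {B}, {Y}; under {B} F still reaches {P,Y,Z} ∋ Z.
{B,Y}: F⊥Z given {B,Y} in G with F→· removed — back-door holds.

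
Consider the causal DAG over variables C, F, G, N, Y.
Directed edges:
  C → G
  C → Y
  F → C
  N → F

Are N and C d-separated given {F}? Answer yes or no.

Yes — N ⊥ C | {F}.

Bayes-Ball from N | {F} reaches ∅.
C ∉ reach(N|{F}) ⇒ N ⊥ C | {F}.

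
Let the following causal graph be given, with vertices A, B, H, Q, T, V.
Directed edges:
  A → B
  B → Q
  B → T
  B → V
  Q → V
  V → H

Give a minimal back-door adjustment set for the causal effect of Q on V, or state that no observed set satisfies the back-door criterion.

Q→V: minimal back-door set {B}.

desc(Q)\{Q}={H,V}; candidates ⊆ {A,B,T}.
size 0: {}; under {} Q still reaches {A,B,H,T,V} ∋ V.
{B}: Q⊥V given {B} in G with Q→· removed — back-door holds.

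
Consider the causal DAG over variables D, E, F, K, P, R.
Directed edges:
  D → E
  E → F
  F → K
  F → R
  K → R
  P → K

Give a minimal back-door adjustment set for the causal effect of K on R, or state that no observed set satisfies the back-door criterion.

K→R: minimal back-door set {F}.

desc(K)\{K}={R}; candidates ⊆ {D,E,F,P}.
size 0: {}; under {} K still reaches {D,E,F,P,R} ∋ R.
{F}: K⊥R given {F} in G with K→· removed — back-door holds.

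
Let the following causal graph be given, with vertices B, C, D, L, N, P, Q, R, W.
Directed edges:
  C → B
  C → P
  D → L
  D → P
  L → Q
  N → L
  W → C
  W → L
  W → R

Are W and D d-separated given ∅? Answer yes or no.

Bayes-Ball from W | ∅ reaches {B,C,L,P,Q,R}.
D ∉ reach(W|∅) ⇒ W ⊥ D | ∅.

Yes — W ⊥ D | ∅.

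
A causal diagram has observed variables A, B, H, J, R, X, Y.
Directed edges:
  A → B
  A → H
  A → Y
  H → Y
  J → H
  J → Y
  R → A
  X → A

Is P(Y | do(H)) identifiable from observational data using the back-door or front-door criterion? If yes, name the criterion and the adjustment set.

P(Y|do(H)): backdoor, adjust for {A, J}.

desc(H)\{H}={Y}; candidates ⊆ {A,B,J,R,X}.
size 0: {}; under {} H still reaches {A,B,J,R,X,Y} ∋ Y.
size 1: {A}, {B}, {J} …(+2); under {A} H still reaches {J,Y} ∋ Y.
{A,J}: H⊥Y given {A,J} in G with H→· removed — back-door holds.
P(Y|do(H)) = Σ_{A,J} P(Y|H,A,J)·P(A,J).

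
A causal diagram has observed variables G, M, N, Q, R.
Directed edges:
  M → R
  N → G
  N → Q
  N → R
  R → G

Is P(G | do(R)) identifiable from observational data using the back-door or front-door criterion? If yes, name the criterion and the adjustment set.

P(G|do(R)): backdoor, adjust for {N}.

desc(R)\{R}={G}; candidates ⊆ {M,N,Q}.
size 0: {}; under {} R still reaches {G,M,N,Q} ∋ G.
{N}: R⊥G given {N} in G with R→· removed — back-door holds.
P(G|do(R)) = Σ_{N} P(G|R,N)·P(N).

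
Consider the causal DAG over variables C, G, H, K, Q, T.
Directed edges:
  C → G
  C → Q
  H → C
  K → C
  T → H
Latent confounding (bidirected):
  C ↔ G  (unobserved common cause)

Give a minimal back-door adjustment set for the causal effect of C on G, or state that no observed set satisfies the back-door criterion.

desc(C)\{C}={G,Q}; candidates ⊆ {H,K,T}.
C↔G: latent back-door arc(s) into C.
size 0: {}; under {} C still reaches {G,H,K,T} ∋ G.
size 1: {H}, {K}, {T}; under {H} C still reaches {G,K} ∋ G.
size 2: {H,K}, {H,T}, {K,T}; under {H,K} C still reaches {G} ∋ G.
C↔G cannot be blocked by any observed set — no back-door set.

C→G: no observed back-door set.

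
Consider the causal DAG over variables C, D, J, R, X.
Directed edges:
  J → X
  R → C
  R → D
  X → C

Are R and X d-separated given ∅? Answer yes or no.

Yes — R ⊥ X | ∅.

Bayes-Ball from R | ∅ reaches {C,D}.
X ∉ reach(R|∅) ⇒ R ⊥ X | ∅.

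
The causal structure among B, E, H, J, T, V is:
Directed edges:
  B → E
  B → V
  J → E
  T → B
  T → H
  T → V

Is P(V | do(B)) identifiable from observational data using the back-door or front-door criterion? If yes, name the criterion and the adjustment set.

P(V|do(B)): backdoor, adjust for {T}.

desc(B)\{B}={E,V}; candidates ⊆ {H,J,T}.
size 0: {}; under {} B still reaches {H,T,V} ∋ V.
{T}: B⊥V given {T} in G with B→· removed — back-door holds.
P(V|do(B)) = Σ_{T} P(V|B,T)·P(T).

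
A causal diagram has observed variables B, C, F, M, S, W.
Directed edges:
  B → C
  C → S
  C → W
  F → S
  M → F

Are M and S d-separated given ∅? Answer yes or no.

No — M and S are d-connected given ∅.

Bayes-Ball from M | ∅ reaches {F,S}.
S ∈ reach(M|∅) ⇒ M ⊥̸ S | ∅.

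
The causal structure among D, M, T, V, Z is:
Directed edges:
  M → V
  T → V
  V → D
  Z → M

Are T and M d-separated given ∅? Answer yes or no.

Bayes-Ball from T | ∅ reaches {D,V}.
M ∉ reach(T|∅) ⇒ T ⊥ M | ∅.

Yes — T ⊥ M | ∅.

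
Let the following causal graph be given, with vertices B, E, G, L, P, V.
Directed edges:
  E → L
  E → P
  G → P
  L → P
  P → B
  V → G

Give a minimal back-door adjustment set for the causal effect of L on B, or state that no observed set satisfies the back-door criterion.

desc(L)\{L}={B,P}; candidates ⊆ {E,G,V}.
size 0: {}; under {} L still reaches {B,E,P} ∋ B.
{E}: L⊥B given {E} in G with L→· removed — back-door holds.

L→B: minimal back-door set {E}.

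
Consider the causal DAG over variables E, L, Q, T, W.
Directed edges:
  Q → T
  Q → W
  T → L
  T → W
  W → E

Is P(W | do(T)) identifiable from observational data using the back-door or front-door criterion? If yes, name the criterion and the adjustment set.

desc(T)\{T}={E,L,W}; candidates ⊆ {Q}.
size 0: {}; under {} T still reaches {E,Q,W} ∋ W.
{Q}: T⊥W given {Q} in G with T→· removed — back-door holds.
P(W|do(T)) = Σ_{Q} P(W|T,Q)·P(Q).

P(W|do(T)): backdoor, adjust for {Q}.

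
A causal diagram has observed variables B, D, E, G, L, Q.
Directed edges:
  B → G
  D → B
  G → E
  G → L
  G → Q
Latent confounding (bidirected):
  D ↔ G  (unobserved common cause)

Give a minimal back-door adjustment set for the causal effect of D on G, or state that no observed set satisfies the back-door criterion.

desc(D)\{D}={B,E,G,L,Q}; candidates ⊆ {—}.
D↔G: latent back-door arc(s) into D.
size 0: {}; under {} D still reaches {E,G,L,Q} ∋ G.
D↔G cannot be blocked by any observed set — no back-door set.

D→G: no observed back-door set.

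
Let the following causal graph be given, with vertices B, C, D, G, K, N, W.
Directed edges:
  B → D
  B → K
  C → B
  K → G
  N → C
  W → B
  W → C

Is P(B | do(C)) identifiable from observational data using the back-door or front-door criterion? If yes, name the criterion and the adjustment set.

desc(C)\{C}={B,D,G,K}; candidates ⊆ {N,W}.
size 0: {}; under {} C still reaches {B,D,G,K,N,W} ∋ B.
{W}: C⊥B given {W} in G with C→· removed — back-door holds.
P(B|do(C)) = Σ_{W} P(B|C,W)·P(W).

P(B|do(C)): backdoor, adjust for {W}.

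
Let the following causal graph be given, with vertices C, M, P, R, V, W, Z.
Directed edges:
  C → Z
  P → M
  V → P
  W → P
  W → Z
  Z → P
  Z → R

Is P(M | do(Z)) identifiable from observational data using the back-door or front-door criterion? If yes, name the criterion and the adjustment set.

P(M|do(Z)): backdoor, adjust for {W}.

desc(Z)\{Z}={M,P,R}; candidates ⊆ {C,V,W}.
size 0: {}; under {} Z still reaches {C,M,P,W} ∋ M.
{W}: Z⊥M given {W} in G with Z→· removed — back-door holds.
P(M|do(Z)) = Σ_{W} P(M|Z,W)·P(W).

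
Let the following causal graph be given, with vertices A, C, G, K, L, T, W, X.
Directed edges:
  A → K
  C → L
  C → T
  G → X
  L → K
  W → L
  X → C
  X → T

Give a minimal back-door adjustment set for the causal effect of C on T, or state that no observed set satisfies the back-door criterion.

desc(C)\{C}={K,L,T}; candidates ⊆ {A,G,W,X}.
size 0: {}; under {} C still reaches {G,T,X} ∋ T.
{X}: C⊥T given {X} in G with C→· removed — back-door holds.

C→T: minimal back-door set {X}.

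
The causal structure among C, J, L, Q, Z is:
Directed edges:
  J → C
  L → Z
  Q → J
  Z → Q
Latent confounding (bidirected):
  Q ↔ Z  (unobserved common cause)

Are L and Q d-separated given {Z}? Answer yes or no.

No — L and Q are d-connected given {Z}.

Bayes-Ball from L | {Z} reaches {C,J,Q}.
Q ∈ reach(L|{Z}) ⇒ L ⊥̸ Q | {Z}.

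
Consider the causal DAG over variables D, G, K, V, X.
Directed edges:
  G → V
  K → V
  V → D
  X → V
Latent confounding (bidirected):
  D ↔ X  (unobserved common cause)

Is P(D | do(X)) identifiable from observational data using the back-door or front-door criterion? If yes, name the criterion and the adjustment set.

P(D|do(X)): frontdoor, adjust for {V}.

desc(X)\{X}={D,V}; candidates ⊆ {G,K}.
X↔D: latent back-door arc(s) into X.
size 0: {}; under {} X still reaches {D} ∋ D.
size 1: {G}, {K}; under {G} X still reaches {D} ∋ D.
size 2: {G,K}; under {G,K} X still reaches {D} ∋ D.
X↔D cannot be blocked by any observed set — no back-door set.
{V}: (i) intercepts every directed X→D path; (ii) no back-door X→{V}; (iii) {X} blocks every back-door {V}→D. Front-door holds.
P(D|do(X)) = Σ_{V} P(V|X) Σ_{X'} P(D|V,X')P(X').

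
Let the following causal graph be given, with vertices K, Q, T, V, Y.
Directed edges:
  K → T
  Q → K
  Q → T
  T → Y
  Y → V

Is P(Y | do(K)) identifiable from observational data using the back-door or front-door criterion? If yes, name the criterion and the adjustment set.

P(Y|do(K)): backdoor, adjust for {Q}.

desc(K)\{K}={T,V,Y}; candidates ⊆ {Q}.
size 0: {}; under {} K still reaches {Q,T,V,Y} ∋ Y.
{Q}: K⊥Y given {Q} in G with K→· removed — back-door holds.
P(Y|do(K)) = Σ_{Q} P(Y|K,Q)·P(Q).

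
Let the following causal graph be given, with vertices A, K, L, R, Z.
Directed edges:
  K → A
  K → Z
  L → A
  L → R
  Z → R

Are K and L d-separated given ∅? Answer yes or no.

Yes — K ⊥ L | ∅.

Bayes-Ball from K | ∅ reaches {A,R,Z}.
L ∉ reach(K|∅) ⇒ K ⊥ L | ∅.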